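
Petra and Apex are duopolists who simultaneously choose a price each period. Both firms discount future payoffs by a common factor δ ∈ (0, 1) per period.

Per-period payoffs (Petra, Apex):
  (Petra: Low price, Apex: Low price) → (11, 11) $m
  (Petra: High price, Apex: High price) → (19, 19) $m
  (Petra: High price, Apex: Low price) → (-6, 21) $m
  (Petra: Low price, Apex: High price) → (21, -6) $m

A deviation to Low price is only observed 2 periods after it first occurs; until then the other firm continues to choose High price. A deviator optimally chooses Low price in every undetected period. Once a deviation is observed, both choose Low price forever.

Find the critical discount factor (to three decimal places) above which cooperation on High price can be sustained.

Deviating for the 2 undetected periods gains 21−19 = 2 per period over cooperation, then loses 19−11 = 8 per period forever once punishment starts.
Gain: 2(1 + δ + … + δ^1); loss: 8·δ^2/(1−δ).
No profitable deviation ⇔ 2(1−δ^2) ≤ 8·δ^2, i.e. δ^2 ≥ 2/(2+8) = 1/5.
Hence δ ≥ (1/5)^(1/2) ≈ 0.447.

0.447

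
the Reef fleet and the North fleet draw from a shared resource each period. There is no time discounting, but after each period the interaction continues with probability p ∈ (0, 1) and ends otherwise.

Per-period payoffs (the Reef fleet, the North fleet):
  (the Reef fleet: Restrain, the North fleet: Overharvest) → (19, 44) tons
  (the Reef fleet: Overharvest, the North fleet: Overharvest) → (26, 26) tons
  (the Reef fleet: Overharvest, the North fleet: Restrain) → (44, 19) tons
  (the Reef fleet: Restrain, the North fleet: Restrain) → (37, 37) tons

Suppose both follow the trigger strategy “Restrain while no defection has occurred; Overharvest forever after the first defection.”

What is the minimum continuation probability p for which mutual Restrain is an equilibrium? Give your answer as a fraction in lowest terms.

Expected cooperation value is 37 + p·37 + p²·37 + … = 37/(1−p); deviation gives 44 + p·26/(1−p).
37 ≥ 44(1−p) + 26p ⇒ 18p ≥ 7 ⇒ p ≥ 7/18.

7/18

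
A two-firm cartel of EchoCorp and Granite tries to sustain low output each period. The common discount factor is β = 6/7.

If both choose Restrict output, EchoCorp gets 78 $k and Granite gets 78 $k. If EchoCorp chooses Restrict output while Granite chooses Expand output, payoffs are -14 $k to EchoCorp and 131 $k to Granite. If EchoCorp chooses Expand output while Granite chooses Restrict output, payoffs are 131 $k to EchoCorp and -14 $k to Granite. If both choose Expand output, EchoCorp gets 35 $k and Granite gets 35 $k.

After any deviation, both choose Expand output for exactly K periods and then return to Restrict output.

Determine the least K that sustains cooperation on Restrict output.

IC: β(1−β^K)/(1−β) ≥ (131−78)/(78−35) = 53/43.
With β = 6/7: need 1 − β^K ≥ 53/43·(1−6/7)/(6/7), i.e. β^K ≤ 0.7946.
Since (6/7)^1 = 0.8571 and (6/7)^2 = 0.7347, the smallest such K is 2.

2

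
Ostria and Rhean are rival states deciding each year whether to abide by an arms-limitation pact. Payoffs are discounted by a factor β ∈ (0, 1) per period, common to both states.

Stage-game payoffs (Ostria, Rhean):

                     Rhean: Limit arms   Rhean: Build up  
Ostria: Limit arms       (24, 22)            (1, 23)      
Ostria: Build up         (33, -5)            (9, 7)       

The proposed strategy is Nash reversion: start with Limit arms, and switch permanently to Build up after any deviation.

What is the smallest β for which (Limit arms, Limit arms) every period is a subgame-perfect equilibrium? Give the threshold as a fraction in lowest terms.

3/8

Ostria's threshold: (33−24)/(33−9) = 3/8.
Rhean's threshold: (23−22)/(23−7) = 1/16.
3/8 > 1/16, so Ostria binds and β* = 3/8.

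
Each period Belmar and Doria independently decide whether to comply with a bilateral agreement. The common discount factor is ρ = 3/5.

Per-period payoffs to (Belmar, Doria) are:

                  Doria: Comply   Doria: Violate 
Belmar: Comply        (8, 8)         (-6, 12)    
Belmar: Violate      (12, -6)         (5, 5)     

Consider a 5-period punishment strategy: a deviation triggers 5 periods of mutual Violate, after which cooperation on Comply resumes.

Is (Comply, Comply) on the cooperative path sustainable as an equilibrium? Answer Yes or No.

Yes

A one-shot deviation gives 12 now, then 5 for 5 periods, then back to 8.
Gain from deviating: (12−8) today; loss: (8−5) in each of the next 5 periods.
No-deviation condition: (8−5)(ρ+…+ρ^5) ≥ 12−8, i.e. ρ+…+ρ^5 ≥ 4/3.
At ρ = 3/5: ρ+…+ρ^5 = 1.3834 ≥ 1.3333.
So cooperation is sustainable.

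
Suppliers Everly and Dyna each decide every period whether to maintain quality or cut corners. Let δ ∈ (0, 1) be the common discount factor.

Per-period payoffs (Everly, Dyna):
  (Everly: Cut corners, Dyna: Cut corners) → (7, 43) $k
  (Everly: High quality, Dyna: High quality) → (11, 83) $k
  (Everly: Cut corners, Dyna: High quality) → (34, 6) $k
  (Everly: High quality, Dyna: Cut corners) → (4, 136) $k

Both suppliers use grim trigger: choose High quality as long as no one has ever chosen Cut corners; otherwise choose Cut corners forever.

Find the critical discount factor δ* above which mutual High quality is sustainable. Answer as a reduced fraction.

23/27

Everly: cooperation gives 11 each period; deviation gives 34 once then 7 forever.
  11/(1−δ) ≥ 34 + 7δ/(1−δ) ⇒ δ ≥ 23/27.
Dyna: cooperation gives 83 each period; deviation gives 136 once then 43 forever.
  δ ≥ 53/93.
Both must hold, so the binding constraint is Everly's: δ ≥ 23/27.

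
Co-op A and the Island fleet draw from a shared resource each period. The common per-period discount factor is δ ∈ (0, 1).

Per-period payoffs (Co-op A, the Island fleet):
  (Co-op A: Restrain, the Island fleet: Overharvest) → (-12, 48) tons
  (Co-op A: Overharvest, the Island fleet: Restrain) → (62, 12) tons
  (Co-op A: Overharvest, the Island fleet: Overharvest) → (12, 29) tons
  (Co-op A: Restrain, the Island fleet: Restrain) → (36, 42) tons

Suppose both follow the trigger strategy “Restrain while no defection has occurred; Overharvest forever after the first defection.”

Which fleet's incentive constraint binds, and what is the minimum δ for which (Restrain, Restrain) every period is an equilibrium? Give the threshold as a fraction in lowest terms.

For Co-op A: deviation gain 62−36 = 26, per-period punishment loss 36−12 = 24. IC gives δ ≥ 26/50 = 13/25.
For the Island fleet: gain 6, loss 13 per period, so δ ≥ 6/19.
The tighter constraint is Co-op A's, so cooperation needs δ ≥ 13/25.

Co-op A; δ ≥ 13/25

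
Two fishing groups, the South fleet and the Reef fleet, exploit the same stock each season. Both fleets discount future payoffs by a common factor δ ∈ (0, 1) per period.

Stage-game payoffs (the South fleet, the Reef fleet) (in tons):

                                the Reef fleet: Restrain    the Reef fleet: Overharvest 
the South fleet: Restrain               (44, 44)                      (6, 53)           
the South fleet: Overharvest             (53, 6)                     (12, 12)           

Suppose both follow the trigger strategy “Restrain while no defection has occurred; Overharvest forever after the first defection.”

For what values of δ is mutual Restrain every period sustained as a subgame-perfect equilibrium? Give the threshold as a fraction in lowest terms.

44/(1−δ) ≥ 53 + 12δ/(1−δ)
44 ≥ 53 − 41δ
δ ≥ 9/41.

9/41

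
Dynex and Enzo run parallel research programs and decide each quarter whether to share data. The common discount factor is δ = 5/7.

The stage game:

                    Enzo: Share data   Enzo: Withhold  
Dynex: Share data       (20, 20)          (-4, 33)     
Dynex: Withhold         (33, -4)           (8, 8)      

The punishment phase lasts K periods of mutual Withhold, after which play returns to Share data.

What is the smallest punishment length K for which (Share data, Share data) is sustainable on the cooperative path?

2

Need Σ_{k=1}^{K} δ^k ≥ (33−20)/(20−8) = 1.0833 at δ = 5/7.
At K = 1 the sum is 0.7143 < 1.0833; at K = 2 it is 1.2245 ≥ 1.0833.
So the minimum punishment length is K = 2.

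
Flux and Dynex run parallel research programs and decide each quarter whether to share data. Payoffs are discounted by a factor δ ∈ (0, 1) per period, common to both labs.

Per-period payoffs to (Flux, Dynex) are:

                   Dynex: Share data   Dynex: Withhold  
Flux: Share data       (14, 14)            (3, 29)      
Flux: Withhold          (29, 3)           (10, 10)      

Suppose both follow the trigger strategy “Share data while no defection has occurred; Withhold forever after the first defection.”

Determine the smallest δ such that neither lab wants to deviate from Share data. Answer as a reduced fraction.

15/19

Under grim trigger the critical discount factor is (T−C)/(T−P) with T = 29, C = 14, P = 10.
δ* = (29−14)/(29−10) = 15/19.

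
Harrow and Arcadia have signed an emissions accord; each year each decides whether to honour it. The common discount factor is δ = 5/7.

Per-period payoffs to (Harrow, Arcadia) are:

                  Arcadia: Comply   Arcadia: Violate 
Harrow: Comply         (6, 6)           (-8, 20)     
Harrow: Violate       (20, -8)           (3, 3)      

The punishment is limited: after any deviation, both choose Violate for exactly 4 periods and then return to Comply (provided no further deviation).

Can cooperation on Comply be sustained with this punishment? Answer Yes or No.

No

IC: δ+…+δ^4 ≥ (20−6)/(6−3) = 14/3.
At δ = 5/7: partial sum = 1.8492 < 4.6667. Cooperation not sustainable.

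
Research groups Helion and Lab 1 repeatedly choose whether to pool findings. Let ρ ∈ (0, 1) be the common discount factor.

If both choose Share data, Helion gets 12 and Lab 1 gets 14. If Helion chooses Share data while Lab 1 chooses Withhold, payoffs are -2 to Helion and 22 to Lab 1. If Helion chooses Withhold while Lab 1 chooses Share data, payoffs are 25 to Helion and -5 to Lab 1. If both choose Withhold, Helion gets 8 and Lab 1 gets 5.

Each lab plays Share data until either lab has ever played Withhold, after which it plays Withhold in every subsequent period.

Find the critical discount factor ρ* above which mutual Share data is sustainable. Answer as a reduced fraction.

For Helion: deviation gain 25−12 = 13, per-period punishment loss 12−8 = 4. IC gives ρ ≥ 13/17.
For Lab 1: gain 8, loss 9 per period, so ρ ≥ 8/17.
The tighter constraint is Helion's, so cooperation needs ρ ≥ 13/17.

13/17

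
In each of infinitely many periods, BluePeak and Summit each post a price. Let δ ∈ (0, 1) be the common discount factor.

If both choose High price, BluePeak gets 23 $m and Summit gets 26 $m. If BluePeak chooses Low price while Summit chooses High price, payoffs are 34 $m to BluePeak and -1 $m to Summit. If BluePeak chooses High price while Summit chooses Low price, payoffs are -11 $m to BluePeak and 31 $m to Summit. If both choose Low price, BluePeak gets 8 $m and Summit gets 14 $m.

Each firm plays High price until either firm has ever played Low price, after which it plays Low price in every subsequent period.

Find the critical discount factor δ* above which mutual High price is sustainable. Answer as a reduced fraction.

BluePeak's threshold: (34−23)/(34−8) = 11/26.
Summit's threshold: (31−26)/(31−14) = 5/17.
11/26 > 5/17, so BluePeak binds and δ* = 11/26.

11/26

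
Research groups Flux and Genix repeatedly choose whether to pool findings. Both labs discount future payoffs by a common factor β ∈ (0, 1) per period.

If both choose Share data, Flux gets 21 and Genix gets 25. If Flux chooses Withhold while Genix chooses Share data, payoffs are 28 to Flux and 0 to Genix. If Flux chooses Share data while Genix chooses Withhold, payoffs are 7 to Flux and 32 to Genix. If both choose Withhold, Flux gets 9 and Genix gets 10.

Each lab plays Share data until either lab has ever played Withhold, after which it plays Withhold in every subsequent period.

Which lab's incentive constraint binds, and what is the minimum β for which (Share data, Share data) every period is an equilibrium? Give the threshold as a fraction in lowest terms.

Flux; β ≥ 7/19

Flux: cooperation gives 21 each period; deviation gives 28 once then 9 forever.
  21/(1−β) ≥ 28 + 9β/(1−β) ⇒ β ≥ 7/19.
Genix: cooperation gives 25 each period; deviation gives 32 once then 10 forever.
  β ≥ 7/22.
Both must hold, so the binding constraint is Flux's: β ≥ 7/19.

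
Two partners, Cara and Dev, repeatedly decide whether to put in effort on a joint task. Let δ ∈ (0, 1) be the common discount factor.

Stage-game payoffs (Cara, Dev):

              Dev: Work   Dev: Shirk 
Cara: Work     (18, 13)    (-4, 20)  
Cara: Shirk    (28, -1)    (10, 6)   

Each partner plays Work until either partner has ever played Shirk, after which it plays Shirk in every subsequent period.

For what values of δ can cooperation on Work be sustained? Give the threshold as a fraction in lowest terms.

5/9

For Cara: deviation gain 28−18 = 10, per-period punishment loss 18−10 = 8. IC gives δ ≥ 10/18 = 5/9.
For Dev: gain 7, loss 7 per period, so δ ≥ 7/14 = 1/2.
The tighter constraint is Cara's, so cooperation needs δ ≥ 5/9.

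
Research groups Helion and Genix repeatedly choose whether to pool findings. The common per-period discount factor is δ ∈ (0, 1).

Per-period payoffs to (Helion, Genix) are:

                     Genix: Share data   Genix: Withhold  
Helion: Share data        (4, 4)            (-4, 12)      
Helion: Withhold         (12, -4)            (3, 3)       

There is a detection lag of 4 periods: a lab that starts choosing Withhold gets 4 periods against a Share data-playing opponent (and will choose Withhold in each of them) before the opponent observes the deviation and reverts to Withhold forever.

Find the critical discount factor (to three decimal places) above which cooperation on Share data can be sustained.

0.971

Deviating for the 4 undetected periods gains 12−4 = 8 per period over cooperation, then loses 4−3 = 1 per period forever once punishment starts.
Gain: 8(1 + δ + … + δ^3); loss: 1·δ^4/(1−δ).
No profitable deviation ⇔ 8(1−δ^4) ≤ 1·δ^4, i.e. δ^4 ≥ 8/(8+1) = 8/9.
Hence δ ≥ (8/9)^(1/4) ≈ 0.971.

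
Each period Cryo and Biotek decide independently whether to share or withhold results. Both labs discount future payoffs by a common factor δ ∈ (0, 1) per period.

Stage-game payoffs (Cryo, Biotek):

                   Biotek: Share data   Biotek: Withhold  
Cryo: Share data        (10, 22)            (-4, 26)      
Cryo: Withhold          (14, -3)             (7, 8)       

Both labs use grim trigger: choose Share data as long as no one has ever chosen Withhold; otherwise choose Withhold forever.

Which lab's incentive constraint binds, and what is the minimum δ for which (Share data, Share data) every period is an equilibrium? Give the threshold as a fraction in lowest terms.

Cryo; δ ≥ 4/7

Cryo: cooperation gives 10 each period; deviation gives 14 once then 7 forever.
  10/(1−δ) ≥ 14 + 7δ/(1−δ) ⇒ δ ≥ 4/7.
Biotek: cooperation gives 22 each period; deviation gives 26 once then 8 forever.
  δ ≥ 4/18 = 2/9.
Both must hold, so the binding constraint is Cryo's: δ ≥ 4/7.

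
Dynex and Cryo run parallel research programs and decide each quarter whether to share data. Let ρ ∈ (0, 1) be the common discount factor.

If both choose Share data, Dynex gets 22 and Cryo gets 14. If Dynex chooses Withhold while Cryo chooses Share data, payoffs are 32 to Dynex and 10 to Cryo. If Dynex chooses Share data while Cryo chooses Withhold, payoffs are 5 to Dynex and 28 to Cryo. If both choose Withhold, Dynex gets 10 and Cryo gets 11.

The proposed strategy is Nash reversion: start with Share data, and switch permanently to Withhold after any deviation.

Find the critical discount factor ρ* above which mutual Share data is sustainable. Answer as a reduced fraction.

14/17

Dynex's threshold: (32−22)/(32−10) = 5/11.
Cryo's threshold: (28−14)/(28−11) = 14/17.
5/11 < 14/17, so Cryo binds and ρ* = 14/17.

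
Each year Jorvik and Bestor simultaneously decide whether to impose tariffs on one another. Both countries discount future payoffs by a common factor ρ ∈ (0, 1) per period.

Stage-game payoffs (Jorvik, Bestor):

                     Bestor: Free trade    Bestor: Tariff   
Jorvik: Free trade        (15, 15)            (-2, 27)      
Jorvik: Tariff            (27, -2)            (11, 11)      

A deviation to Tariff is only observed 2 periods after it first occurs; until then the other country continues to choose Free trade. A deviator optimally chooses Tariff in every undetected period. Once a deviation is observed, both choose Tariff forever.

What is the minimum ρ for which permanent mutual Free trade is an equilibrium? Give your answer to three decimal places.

A deviator earns 27 for 2 periods, then 11 forever; cooperating earns 15 forever. Multiplying the IC by (1−ρ):
15 ≥ 27(1−ρ^2) + 11ρ^2, so 16·ρ^2 ≥ 12 and ρ^2 ≥ 3/4.
ρ ≥ (3/4)^(1/2) ≈ 0.866.

0.866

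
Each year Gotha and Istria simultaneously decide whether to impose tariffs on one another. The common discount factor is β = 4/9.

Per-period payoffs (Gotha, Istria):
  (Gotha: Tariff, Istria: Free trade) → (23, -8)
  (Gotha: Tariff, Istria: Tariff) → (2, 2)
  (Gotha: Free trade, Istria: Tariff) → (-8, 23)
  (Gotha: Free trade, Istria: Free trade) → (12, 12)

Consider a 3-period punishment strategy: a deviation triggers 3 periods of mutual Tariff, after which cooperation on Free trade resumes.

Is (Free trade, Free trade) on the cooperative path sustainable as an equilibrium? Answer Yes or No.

No

A one-shot deviation gives 23 now, then 2 for 3 periods, then back to 12.
Gain from deviating: (23−12) today; loss: (12−2) in each of the next 3 periods.
No-deviation condition: (12−2)(β+…+β^3) ≥ 23−12, i.e. β+…+β^3 ≥ 11/10.
At β = 4/9: β+…+β^3 = 0.7298 < 1.1000.
So cooperation is not sustainable.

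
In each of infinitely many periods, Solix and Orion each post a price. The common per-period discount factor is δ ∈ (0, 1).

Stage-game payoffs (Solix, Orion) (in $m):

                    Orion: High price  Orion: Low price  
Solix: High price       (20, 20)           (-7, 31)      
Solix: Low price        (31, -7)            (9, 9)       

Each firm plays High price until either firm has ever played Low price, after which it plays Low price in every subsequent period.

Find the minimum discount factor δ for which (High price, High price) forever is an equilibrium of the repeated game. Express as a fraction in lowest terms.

Under grim trigger the critical discount factor is (T−C)/(T−P) with T = 31, C = 20, P = 9.
δ* = (31−20)/(31−9) = 11/22 = 1/2.

1/2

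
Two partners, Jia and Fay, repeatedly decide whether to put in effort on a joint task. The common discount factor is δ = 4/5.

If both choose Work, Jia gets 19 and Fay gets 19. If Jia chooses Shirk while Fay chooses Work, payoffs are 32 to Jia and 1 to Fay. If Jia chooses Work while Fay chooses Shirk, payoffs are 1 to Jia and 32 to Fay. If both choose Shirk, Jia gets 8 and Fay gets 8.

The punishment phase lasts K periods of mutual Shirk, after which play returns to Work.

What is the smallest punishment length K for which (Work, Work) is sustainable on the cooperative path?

2

Need Σ_{k=1}^{K} δ^k ≥ (32−19)/(19−8) = 1.1818 at δ = 4/5.
At K = 1 the sum is 0.8000 < 1.1818; at K = 2 it is 1.4400 ≥ 1.1818.
So the minimum punishment length is K = 2.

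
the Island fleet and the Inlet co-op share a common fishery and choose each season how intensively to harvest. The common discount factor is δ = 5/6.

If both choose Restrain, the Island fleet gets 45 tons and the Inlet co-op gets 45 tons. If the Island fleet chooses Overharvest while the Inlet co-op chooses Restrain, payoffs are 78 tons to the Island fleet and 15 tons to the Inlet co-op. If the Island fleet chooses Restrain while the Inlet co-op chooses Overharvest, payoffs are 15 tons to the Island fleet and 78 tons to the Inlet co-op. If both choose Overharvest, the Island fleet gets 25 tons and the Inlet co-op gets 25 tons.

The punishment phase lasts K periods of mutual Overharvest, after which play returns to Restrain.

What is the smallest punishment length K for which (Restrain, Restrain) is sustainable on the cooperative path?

No profitable deviation requires (45−25)(δ+…+δ^K) ≥ 78−45, i.e. δ+…+δ^K ≥ 33/20 ≈ 1.6500.
With δ = 5/6, the partial sums are K=1: 0.8333, K=2: 1.5278, K=3: 2.1065.
K = 3 is the first length at which the sum reaches 1.6500.

3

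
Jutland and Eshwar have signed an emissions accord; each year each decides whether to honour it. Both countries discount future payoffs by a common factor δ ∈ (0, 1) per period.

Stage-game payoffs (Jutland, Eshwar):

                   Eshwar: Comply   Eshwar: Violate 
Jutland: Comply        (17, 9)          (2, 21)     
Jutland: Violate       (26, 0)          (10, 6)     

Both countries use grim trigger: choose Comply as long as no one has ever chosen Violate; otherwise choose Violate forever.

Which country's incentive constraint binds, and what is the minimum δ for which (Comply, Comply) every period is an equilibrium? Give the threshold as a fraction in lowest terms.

For Jutland: deviation gain 26−17 = 9, per-period punishment loss 17−10 = 7. IC gives δ ≥ 9/16.
For Eshwar: gain 12, loss 3 per period, so δ ≥ 12/15 = 4/5.
The tighter constraint is Eshwar's, so cooperation needs δ ≥ 4/5.

Eshwar; δ ≥ 4/5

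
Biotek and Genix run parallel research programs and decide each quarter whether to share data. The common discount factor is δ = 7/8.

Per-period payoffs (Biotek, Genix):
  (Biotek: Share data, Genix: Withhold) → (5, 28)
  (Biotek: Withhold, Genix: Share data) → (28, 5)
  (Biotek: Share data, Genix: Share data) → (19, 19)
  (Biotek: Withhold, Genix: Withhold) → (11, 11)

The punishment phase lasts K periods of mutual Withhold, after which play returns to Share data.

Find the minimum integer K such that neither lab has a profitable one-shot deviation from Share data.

IC: δ(1−δ^K)/(1−δ) ≥ (28−19)/(19−11) = 9/8.
With δ = 7/8: need 1 − δ^K ≥ 9/8·(1−7/8)/(7/8), i.e. δ^K ≤ 0.8393.
Since (7/8)^1 = 0.8750 and (7/8)^2 = 0.7656, the smallest such K is 2.

2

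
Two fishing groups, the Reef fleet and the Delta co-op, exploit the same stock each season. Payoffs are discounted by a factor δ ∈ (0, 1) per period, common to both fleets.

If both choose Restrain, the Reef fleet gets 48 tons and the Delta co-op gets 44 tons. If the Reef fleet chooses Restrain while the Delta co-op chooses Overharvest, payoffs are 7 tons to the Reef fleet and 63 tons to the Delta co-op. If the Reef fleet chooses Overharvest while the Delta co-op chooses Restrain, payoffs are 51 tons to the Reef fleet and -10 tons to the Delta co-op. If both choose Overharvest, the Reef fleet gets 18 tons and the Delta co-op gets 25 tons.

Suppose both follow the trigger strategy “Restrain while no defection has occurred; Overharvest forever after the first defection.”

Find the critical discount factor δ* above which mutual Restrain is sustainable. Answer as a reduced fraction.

For the Reef fleet: deviation gain 51−48 = 3, per-period punishment loss 48−18 = 30. IC gives δ ≥ 3/33 = 1/11.
For the Delta co-op: gain 19, loss 19 per period, so δ ≥ 19/38 = 1/2.
The tighter constraint is the Delta co-op's, so cooperation needs δ ≥ 1/2.

1/2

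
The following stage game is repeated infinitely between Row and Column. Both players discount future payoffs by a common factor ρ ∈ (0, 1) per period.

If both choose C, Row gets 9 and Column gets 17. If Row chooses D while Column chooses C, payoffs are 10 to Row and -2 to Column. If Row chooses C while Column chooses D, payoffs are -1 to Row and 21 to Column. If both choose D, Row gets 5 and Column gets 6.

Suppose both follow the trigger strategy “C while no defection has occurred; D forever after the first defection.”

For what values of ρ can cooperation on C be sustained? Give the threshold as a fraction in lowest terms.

For Row: deviation gain 10−9 = 1, per-period punishment loss 9−5 = 4. IC gives ρ ≥ 1/5.
For Column: gain 4, loss 11 per period, so ρ ≥ 4/15.
The tighter constraint is Column's, so cooperation needs ρ ≥ 4/15.

4/15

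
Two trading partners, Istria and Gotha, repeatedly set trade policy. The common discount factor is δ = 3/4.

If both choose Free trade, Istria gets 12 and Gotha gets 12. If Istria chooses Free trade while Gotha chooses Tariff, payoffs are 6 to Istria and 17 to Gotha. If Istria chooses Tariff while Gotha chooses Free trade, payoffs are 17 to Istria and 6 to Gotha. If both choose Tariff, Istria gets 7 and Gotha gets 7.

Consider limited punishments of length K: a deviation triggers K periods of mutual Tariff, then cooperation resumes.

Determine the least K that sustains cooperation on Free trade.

Need Σ_{k=1}^{K} δ^k ≥ (17−12)/(12−7) = 1.0000 at δ = 3/4.
At K = 1 the sum is 0.7500 < 1.0000; at K = 2 it is 1.3125 ≥ 1.0000.
So the minimum punishment length is K = 2.

2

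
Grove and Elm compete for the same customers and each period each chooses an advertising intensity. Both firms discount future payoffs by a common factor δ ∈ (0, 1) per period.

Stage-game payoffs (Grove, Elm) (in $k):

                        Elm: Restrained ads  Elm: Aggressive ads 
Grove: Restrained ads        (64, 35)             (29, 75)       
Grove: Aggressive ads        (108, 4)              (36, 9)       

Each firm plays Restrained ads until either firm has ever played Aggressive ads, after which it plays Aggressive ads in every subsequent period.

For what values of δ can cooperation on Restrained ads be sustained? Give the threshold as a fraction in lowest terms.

For Grove: deviation gain 108−64 = 44, per-period punishment loss 64−36 = 28. IC gives δ ≥ 44/72 = 11/18.
For Elm: gain 40, loss 26 per period, so δ ≥ 40/66 = 20/33.
The tighter constraint is Grove's, so cooperation needs δ ≥ 11/18.

11/18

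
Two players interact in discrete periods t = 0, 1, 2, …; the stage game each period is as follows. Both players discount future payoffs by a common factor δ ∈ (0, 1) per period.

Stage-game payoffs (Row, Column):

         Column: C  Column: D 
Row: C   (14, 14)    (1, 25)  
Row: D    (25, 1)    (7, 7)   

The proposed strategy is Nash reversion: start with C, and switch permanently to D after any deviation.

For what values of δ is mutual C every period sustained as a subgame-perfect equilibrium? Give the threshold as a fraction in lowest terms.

11/18

One-period gain from deviating is 25 − 14 = 11. The loss is 14 − 7 = 7 in every subsequent period, with present value 7·δ/(1−δ).
Deviation is unprofitable when 7·δ/(1−δ) ≥ 11, i.e. δ/(1−δ) ≥ 11/7.
Equivalently δ ≥ 11/(11+7) = 11/18.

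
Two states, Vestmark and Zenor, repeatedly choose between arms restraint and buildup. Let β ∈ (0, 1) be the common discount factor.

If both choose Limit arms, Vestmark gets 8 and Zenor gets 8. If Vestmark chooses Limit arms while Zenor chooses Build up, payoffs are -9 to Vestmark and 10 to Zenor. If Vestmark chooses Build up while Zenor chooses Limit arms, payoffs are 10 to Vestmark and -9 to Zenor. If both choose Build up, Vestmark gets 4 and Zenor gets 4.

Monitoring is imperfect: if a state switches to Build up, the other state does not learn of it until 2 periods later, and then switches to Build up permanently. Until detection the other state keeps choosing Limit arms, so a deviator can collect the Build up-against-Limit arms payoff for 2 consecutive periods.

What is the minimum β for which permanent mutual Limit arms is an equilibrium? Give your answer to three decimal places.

Deviating for the 2 undetected periods gains 10−8 = 2 per period over cooperation, then loses 8−4 = 4 per period forever once punishment starts.
Gain: 2(1 + β + … + β^1); loss: 4·β^2/(1−β).
No profitable deviation ⇔ 2(1−β^2) ≤ 4·β^2, i.e. β^2 ≥ 2/(2+4) = 1/3.
Hence β ≥ (1/3)^(1/2) ≈ 0.577.

0.577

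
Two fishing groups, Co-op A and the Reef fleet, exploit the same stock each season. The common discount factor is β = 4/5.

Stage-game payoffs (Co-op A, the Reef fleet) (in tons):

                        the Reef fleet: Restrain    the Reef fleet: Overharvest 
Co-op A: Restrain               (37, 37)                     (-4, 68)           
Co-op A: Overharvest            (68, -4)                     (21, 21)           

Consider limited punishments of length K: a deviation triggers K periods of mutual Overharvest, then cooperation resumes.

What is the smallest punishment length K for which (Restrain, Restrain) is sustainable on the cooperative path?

3

Need Σ_{k=1}^{K} β^k ≥ (68−37)/(37−21) = 1.9375 at β = 4/5.
At K = 2 the sum is 1.4400 < 1.9375; at K = 3 it is 1.9520 ≥ 1.9375.
So the minimum punishment length is K = 3.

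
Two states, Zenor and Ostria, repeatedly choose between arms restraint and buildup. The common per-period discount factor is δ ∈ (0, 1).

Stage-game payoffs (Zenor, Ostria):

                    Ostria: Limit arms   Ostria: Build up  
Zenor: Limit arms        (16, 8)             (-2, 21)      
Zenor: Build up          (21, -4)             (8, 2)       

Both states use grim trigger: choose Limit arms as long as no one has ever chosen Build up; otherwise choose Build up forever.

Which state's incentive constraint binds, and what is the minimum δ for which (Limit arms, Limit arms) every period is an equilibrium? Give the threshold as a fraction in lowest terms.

Ostria; δ ≥ 13/19

Zenor: cooperation gives 16 each period; deviation gives 21 once then 8 forever.
  16/(1−δ) ≥ 21 + 8δ/(1−δ) ⇒ δ ≥ 5/13.
Ostria: cooperation gives 8 each period; deviation gives 21 once then 2 forever.
  δ ≥ 13/19.
Both must hold, so the binding constraint is Ostria's: δ ≥ 13/19.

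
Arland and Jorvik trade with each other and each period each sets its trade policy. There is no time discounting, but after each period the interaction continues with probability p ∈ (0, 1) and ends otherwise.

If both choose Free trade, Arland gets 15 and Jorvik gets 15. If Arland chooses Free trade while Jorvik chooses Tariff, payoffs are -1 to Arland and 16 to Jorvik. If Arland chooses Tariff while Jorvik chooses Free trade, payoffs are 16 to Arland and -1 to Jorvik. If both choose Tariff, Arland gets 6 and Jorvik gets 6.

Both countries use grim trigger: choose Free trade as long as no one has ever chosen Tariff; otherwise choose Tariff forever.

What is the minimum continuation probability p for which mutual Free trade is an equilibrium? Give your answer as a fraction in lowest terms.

1/10

With no time discounting, the continuation probability p plays the role of the discount factor.
Grim-trigger IC: 15/(1−p) ≥ 16 + 6p/(1−p) ⇒ p ≥ (16−15)/(16−6) = 1/10.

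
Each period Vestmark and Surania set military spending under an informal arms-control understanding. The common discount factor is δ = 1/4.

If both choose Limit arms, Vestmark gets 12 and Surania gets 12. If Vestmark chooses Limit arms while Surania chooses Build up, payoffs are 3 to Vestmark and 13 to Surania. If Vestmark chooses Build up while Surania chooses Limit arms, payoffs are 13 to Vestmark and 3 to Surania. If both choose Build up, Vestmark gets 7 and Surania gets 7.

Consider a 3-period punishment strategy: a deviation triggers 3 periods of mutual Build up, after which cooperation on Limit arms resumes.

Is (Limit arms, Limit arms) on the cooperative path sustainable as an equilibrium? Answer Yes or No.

Yes

Comparing payoff streams over the 4 periods until play realigns: cooperate → 12(1+δ+…+δ^3); deviate → 13 + 7(δ+…+δ^3).
Cooperation is sustained iff (12−7)(δ+…+δ^3) ≥ 13−12.
δ+…+δ^3 = 1/4·(1−(1/4)^3)/(1−1/4) = 0.3281, and (13−12)/(12−7) = 0.2000.
0.3281 ≥ 0.2000, so cooperation is sustainable.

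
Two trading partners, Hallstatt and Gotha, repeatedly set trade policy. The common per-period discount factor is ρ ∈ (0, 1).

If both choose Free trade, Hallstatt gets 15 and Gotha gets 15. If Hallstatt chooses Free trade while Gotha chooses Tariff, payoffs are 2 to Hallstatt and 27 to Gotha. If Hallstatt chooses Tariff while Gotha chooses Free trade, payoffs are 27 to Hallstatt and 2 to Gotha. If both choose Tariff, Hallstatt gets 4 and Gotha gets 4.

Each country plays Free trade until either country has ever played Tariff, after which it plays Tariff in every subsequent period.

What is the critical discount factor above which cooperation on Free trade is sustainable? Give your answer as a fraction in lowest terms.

12/23

Cooperation forever yields 15 each period: 15/(1−ρ).
Deviating yields 27 once, then 4 forever: 27 + 4ρ/(1−ρ).
No profitable deviation requires 15/(1−ρ) ≥ 27 + 4ρ/(1−ρ).
Multiplying by (1−ρ): 15 ≥ 27(1−ρ) + 4ρ = 27 − 23ρ.
So 23ρ ≥ 12, i.e. ρ ≥ 12/23.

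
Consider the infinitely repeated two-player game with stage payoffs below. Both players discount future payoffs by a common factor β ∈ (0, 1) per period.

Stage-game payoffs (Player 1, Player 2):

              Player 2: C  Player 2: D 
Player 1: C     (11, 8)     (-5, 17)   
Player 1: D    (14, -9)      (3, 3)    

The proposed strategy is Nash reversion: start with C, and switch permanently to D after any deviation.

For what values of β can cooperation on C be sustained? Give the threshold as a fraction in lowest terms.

Player 1's threshold: (14−11)/(14−3) = 3/11.
Player 2's threshold: (17−8)/(17−3) = 9/14.
3/11 < 9/14, so Player 2 binds and β* = 9/14.

9/14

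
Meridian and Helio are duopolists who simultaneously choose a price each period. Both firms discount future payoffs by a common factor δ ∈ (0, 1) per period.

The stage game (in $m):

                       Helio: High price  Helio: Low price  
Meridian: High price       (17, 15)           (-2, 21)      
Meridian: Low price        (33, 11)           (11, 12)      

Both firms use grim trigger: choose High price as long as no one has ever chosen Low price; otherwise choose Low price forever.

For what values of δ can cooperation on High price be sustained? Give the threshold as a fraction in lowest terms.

Meridian's threshold: (33−17)/(33−11) = 8/11.
Helio's threshold: (21−15)/(21−12) = 2/3.
8/11 > 2/3, so Meridian binds and δ* = 8/11.

8/11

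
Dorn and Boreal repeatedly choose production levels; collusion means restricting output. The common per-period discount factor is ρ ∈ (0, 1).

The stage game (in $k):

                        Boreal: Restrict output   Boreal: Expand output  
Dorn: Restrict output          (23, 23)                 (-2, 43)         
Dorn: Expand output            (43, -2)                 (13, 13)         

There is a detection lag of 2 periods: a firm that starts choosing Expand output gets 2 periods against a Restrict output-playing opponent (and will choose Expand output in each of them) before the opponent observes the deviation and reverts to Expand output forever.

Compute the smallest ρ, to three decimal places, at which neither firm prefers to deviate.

The best deviation is to choose Expand output for all 2 undetected periods, earning 43 each, then 13 forever once detected.
Deviation value: 43(1−ρ^2)/(1−ρ) + 13ρ^2/(1−ρ); cooperation value: 23/(1−ρ).
IC: 23 ≥ 43(1−ρ^2) + 13ρ^2 = 43 − 30ρ^2.
So ρ^2 ≥ 20/30 = 2/3, giving ρ ≥ (2/3)^(1/2) ≈ 0.816.

0.816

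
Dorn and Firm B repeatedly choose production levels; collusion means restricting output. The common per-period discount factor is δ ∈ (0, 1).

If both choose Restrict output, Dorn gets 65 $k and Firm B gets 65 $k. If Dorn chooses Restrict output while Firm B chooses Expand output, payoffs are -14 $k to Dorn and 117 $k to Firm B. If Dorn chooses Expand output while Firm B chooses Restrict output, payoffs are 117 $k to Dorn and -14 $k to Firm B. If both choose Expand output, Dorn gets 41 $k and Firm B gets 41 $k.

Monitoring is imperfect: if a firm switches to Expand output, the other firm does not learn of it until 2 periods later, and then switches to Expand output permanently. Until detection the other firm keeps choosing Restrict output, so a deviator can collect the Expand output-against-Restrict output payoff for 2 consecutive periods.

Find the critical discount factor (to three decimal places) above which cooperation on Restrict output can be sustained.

0.827

A deviator earns 117 for 2 periods, then 41 forever; cooperating earns 65 forever. Multiplying the IC by (1−δ):
65 ≥ 117(1−δ^2) + 41δ^2, so 76·δ^2 ≥ 52 and δ^2 ≥ 13/19.
δ ≥ (13/19)^(1/2) ≈ 0.827.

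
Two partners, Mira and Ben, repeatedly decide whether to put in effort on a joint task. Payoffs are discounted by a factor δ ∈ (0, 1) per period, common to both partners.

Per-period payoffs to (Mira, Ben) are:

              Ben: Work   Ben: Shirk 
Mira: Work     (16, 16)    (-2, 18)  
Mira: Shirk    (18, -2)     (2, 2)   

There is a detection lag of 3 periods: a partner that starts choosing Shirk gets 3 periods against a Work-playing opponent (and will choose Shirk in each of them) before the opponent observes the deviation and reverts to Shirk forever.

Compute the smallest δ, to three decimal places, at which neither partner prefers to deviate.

0.500

A deviator earns 18 for 3 periods, then 2 forever; cooperating earns 16 forever. Multiplying the IC by (1−δ):
16 ≥ 18(1−δ^3) + 2δ^3, so 16·δ^3 ≥ 2 and δ^3 ≥ 1/8.
δ ≥ (1/8)^(1/3) ≈ 0.500.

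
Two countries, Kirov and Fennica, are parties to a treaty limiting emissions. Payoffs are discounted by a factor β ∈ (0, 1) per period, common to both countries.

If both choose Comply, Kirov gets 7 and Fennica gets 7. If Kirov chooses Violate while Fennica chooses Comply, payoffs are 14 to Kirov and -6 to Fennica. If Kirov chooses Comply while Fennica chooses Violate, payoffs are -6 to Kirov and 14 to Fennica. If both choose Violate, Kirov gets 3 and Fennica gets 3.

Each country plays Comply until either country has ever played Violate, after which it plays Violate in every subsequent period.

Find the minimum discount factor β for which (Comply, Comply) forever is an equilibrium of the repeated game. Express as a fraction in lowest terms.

7/11

Under grim trigger the critical discount factor is (T−C)/(T−P) with T = 14, C = 7, P = 3.
β* = (14−7)/(14−3) = 7/11.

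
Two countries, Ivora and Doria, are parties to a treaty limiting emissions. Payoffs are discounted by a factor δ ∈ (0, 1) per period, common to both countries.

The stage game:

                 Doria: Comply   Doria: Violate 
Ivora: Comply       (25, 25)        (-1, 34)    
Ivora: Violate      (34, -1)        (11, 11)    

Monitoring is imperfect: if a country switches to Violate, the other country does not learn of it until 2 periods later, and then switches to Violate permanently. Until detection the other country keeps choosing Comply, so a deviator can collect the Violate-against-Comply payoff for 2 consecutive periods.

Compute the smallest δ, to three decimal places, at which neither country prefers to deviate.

A deviator earns 34 for 2 periods, then 11 forever; cooperating earns 25 forever. Multiplying the IC by (1−δ):
25 ≥ 34(1−δ^2) + 11δ^2, so 23·δ^2 ≥ 9 and δ^2 ≥ 9/23.
δ ≥ (9/23)^(1/2) ≈ 0.626.

0.626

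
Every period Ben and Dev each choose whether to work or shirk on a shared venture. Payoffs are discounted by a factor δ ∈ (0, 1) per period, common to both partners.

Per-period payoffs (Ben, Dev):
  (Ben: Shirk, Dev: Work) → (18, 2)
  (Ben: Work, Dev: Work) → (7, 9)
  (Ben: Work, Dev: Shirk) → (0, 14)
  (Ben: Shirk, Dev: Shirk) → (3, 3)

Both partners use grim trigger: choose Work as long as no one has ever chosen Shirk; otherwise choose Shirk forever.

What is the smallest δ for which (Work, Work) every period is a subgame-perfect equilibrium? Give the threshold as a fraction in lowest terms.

Ben: cooperation gives 7 each period; deviation gives 18 once then 3 forever.
  7/(1−δ) ≥ 18 + 3δ/(1−δ) ⇒ δ ≥ 11/15.
Dev: cooperation gives 9 each period; deviation gives 14 once then 3 forever.
  δ ≥ 5/11.
Both must hold, so the binding constraint is Ben's: δ ≥ 11/15.

11/15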